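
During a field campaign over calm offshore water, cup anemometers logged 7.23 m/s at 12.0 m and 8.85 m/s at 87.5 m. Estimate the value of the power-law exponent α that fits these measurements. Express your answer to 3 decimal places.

α ≈ 0.102

Power law: V₂/V₁ = (z₂/z₁)^α ⇒ α = ln(V₂/V₁) / ln(z₂/z₁)
α = ln(8.85/7.23) / ln(87.5/12.0) = ln(1.2241) / ln(7.2917)
  = 0.20218 / 1.98673 = 0.10176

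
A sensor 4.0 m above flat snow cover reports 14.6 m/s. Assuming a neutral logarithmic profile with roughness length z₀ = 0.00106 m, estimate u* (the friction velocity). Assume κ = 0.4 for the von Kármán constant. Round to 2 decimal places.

u* ≈ 0.71 m/s

Log law: V(z) = (u*/κ) · ln(z/z₀) ⇒ u* = κ · V / ln(z/z₀)
u* = 0.4 × 14.6 / ln(4.0/0.00106) = 0.4 × 14.6 / 8.2358
   = 5.8400 / 8.2358 = 0.7091 m/s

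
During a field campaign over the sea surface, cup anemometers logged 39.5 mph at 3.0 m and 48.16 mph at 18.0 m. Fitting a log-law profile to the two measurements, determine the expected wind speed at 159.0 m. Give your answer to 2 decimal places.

Log law: V ∝ ln(z/z₀). From the pair, with r = V₁/V₂ = 0.82018,
ln z₀ = (ln z₁ − r·ln z₂)/(1 − r) = (1.0986 − 0.82018×2.8904)/0.17982 = -7.0740 → z₀ = 0.0008469 m
V₃ = V₁ · ln(z₃/z₀)/ln(z₁/z₀) = 39.5 × 12.1429/8.1726 = 58.6894 mph

58.69 mph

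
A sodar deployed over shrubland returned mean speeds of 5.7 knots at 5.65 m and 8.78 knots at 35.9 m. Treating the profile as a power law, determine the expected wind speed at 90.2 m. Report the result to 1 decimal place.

First find α: α = ln(V₂/V₁)/ln(z₂/z₁) = ln(8.78/5.7)/ln(35.9/5.65) = 0.43201/1.84908 = 0.2336
Extrapolate from 35.9 m to 90.2 m: V₃ = 8.78 × (90.2/35.9)^0.2336 = 8.78 × 1.2402 = 10.8887 knots

10.9 knots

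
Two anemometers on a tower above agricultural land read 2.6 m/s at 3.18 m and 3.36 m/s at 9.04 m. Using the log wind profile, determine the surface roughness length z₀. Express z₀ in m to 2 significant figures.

z₀ ≈ 0.089 m

Log law: V(z) ∝ ln(z/z₀). With r = V₁/V₂ = 2.6/3.36 = 0.77381,
r · ln(z₂/z₀) = ln(z₁/z₀) ⇒ ln z₀ = (ln z₁ − r·ln z₂)/(1 − r)
ln z₀ = (1.15688 − 0.77381×2.20166) / 0.22619 = -2.4174
z₀ = exp(-2.4174) = 0.08916 m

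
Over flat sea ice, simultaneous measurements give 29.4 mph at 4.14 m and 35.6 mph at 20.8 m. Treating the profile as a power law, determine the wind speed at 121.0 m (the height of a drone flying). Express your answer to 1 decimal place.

43.9 mph

First find α: α = ln(V₂/V₁)/ln(z₂/z₁) = ln(35.6/29.4)/ln(20.8/4.14) = 0.19135/1.61426 = 0.1185
Extrapolate from 20.8 m to 121.0 m: V₃ = 35.6 × (121.0/20.8)^0.1185 = 35.6 × 1.2321 = 43.8630 mph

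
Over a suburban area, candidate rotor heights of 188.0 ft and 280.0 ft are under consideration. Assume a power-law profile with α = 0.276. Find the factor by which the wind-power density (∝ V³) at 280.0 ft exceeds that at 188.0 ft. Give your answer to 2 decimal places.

1.39

Speed ratio: V_B/V_A = (z_B/z_A)^α = (280.0/188.0)^0.276 = (1.4894)^0.276 = 1.11622
Power-density ratio: P_B/P_A = (V_B/V_A)³ = (1.11622)³ = 1.39073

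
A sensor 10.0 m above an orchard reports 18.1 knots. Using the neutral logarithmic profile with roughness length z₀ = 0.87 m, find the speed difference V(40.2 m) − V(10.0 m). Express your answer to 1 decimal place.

10.3 knots

Log law: V₂ = V₁ · ln(z₂/z₀)/ln(z₁/z₀) = 18.1 × 3.8331/2.4418 = 28.4128 knots
ΔV = 28.4128 − 18.1 = 10.3128 knots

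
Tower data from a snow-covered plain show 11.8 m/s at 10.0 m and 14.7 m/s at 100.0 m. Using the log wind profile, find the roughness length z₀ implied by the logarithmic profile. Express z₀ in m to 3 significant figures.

Log law: V(z) ∝ ln(z/z₀). With r = V₁/V₂ = 11.8/14.7 = 0.80272,
r · ln(z₂/z₀) = ln(z₁/z₀) ⇒ ln z₀ = (ln z₁ − r·ln z₂)/(1 − r)
ln z₀ = (2.30259 − 0.80272×4.60517) / 0.19728 = -7.0666
z₀ = exp(-7.0666) = 0.0008532 m

z₀ ≈ 0.000853 m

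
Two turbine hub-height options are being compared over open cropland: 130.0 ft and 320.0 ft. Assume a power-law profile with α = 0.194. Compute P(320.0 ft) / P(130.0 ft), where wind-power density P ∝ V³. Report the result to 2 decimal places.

Speed ratio: V_B/V_A = (z_B/z_A)^α = (320.0/130.0)^0.194 = (2.4615)^0.194 = 1.19095
Power-density ratio: P_B/P_A = (V_B/V_A)³ = (1.19095)³ = 1.68920

1.69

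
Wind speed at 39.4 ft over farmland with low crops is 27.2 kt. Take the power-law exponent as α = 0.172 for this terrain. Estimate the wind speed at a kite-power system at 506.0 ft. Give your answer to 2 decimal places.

Power-law profile: V₂ = V₁ · (z₂/z₁)^α
V₂ = 27.2 × (506.0/39.4)^0.172 = 27.2 × (12.8426)^0.172
    = 27.2 × 1.5513 = 42.1947 kt

42.19 kt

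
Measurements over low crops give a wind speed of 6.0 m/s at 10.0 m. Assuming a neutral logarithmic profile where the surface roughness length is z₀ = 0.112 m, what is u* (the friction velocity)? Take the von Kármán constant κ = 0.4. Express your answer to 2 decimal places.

u* ≈ 0.53 m/s

Log law: V(z) = (u*/κ) · ln(z/z₀) ⇒ u* = κ · V / ln(z/z₀)
u* = 0.4 × 6.0 / ln(10.0/0.112) = 0.4 × 6.0 / 4.4918
   = 2.4000 / 4.4918 = 0.5343 m/s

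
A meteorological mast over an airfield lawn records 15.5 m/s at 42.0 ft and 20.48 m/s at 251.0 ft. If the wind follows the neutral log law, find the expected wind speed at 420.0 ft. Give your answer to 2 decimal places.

21.91 m/s

Log law: V ∝ ln(z/z₀). From the pair, with r = V₁/V₂ = 0.75684,
ln z₀ = (ln z₁ − r·ln z₂)/(1 − r) = (3.7377 − 0.75684×5.5255)/0.24316 = -1.8267 → z₀ = 0.1609 ft
V₃ = V₁ · ln(z₃/z₀)/ln(z₁/z₀) = 15.5 × 7.8670/5.5644 = 21.9140 m/s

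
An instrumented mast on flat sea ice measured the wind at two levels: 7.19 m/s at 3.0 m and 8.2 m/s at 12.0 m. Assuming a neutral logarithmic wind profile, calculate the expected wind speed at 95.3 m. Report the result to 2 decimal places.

Log law: V ∝ ln(z/z₀). From the pair, with r = V₁/V₂ = 0.87683,
ln z₀ = (ln z₁ − r·ln z₂)/(1 − r) = (1.0986 − 0.87683×2.4849)/0.12317 = -8.7702 → z₀ = 0.0001553 m
V₃ = V₁ · ln(z₃/z₀)/ln(z₁/z₀) = 7.19 × 13.3272/9.8688 = 9.7097 m/s

9.71 m/s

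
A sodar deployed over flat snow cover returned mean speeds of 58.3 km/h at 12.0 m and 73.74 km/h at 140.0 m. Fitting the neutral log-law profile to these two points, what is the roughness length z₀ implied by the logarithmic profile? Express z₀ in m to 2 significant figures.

z₀ ≈ 0.0011 m

Log law: V(z) ∝ ln(z/z₀). With r = V₁/V₂ = 58.3/73.74 = 0.79062,
r · ln(z₂/z₀) = ln(z₁/z₀) ⇒ ln z₀ = (ln z₁ − r·ln z₂)/(1 − r)
ln z₀ = (2.48491 − 0.79062×4.94164) / 0.20938 = -6.7915
z₀ = exp(-6.7915) = 0.001123 m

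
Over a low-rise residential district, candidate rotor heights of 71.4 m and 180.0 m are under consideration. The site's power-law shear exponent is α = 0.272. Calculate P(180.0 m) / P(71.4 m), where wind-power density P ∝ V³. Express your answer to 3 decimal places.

Speed ratio: V_B/V_A = (z_B/z_A)^α = (180.0/71.4)^0.272 = (2.5210)^0.272 = 1.28596
Power-density ratio: P_B/P_A = (V_B/V_A)³ = (1.28596)³ = 2.12659

2.127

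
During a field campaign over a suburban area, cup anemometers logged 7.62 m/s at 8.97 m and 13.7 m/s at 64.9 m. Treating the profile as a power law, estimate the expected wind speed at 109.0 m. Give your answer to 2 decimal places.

First find α: α = ln(V₂/V₁)/ln(z₂/z₁) = ln(13.7/7.62)/ln(64.9/8.97) = 0.58662/1.97896 = 0.2964
Extrapolate from 64.9 m to 109.0 m: V₃ = 13.7 × (109.0/64.9)^0.2964 = 13.7 × 1.1661 = 15.9761 m/s

15.98 m/s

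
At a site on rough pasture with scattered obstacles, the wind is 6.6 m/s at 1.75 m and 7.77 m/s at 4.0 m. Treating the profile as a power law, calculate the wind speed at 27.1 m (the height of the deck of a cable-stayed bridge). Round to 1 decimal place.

11.3 m/s

First find α: α = ln(V₂/V₁)/ln(z₂/z₁) = ln(7.77/6.6)/ln(4.0/1.75) = 0.16320/0.82668 = 0.1974
Extrapolate from 4.0 m to 27.1 m: V₃ = 7.77 × (27.1/4.0)^0.1974 = 7.77 × 1.4589 = 11.3359 m/s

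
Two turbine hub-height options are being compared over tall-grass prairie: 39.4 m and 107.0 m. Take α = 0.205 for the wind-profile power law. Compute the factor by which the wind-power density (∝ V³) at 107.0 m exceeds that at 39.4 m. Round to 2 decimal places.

1.85

Speed ratio: V_B/V_A = (z_B/z_A)^α = (107.0/39.4)^0.205 = (2.7157)^0.205 = 1.22729
Power-density ratio: P_B/P_A = (V_B/V_A)³ = (1.22729)³ = 1.84859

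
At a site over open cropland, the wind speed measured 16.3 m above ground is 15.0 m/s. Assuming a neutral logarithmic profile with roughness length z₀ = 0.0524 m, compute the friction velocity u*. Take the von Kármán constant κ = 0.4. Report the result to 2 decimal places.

Log law: V(z) = (u*/κ) · ln(z/z₀) ⇒ u* = κ · V / ln(z/z₀)
u* = 0.4 × 15.0 / ln(16.3/0.0524) = 0.4 × 15.0 / 5.7400
   = 6.0000 / 5.7400 = 1.0453 m/s

u* ≈ 1.05 m/s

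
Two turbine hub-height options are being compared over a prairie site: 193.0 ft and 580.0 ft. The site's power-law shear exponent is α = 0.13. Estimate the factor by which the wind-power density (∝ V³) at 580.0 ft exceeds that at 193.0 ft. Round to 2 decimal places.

1.54

Speed ratio: V_B/V_A = (z_B/z_A)^α = (580.0/193.0)^0.13 = (3.0052)^0.13 = 1.15378
Power-density ratio: P_B/P_A = (V_B/V_A)³ = (1.15378)³ = 1.53592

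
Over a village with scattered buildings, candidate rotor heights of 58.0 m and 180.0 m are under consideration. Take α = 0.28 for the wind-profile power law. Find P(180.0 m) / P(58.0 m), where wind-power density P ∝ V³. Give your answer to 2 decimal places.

2.59

Speed ratio: V_B/V_A = (z_B/z_A)^α = (180.0/58.0)^0.28 = (3.1034)^0.28 = 1.37315
Power-density ratio: P_B/P_A = (V_B/V_A)³ = (1.37315)³ = 2.58910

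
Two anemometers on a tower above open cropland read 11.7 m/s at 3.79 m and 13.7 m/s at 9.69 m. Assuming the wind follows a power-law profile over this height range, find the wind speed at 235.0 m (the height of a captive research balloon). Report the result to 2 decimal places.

First find α: α = ln(V₂/V₁)/ln(z₂/z₁) = ln(13.7/11.7)/ln(9.69/3.79) = 0.15781/0.93873 = 0.1681
Extrapolate from 9.69 m to 235.0 m: V₃ = 13.7 × (235.0/9.69)^0.1681 = 13.7 × 1.7092 = 23.4156 m/s

23.42 m/s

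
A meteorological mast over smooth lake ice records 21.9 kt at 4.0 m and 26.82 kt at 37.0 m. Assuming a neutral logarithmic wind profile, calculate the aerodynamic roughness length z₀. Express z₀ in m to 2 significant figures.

z₀ ≈ 0.00020 m

Log law: V(z) ∝ ln(z/z₀). With r = V₁/V₂ = 21.9/26.82 = 0.81655,
r · ln(z₂/z₀) = ln(z₁/z₀) ⇒ ln z₀ = (ln z₁ − r·ln z₂)/(1 − r)
ln z₀ = (1.38629 − 0.81655×3.61092) / 0.18345 = -8.5160
z₀ = exp(-8.5160) = 0.0002002 m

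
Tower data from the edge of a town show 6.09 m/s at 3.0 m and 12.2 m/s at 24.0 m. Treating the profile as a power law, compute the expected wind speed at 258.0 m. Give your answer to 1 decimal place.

First find α: α = ln(V₂/V₁)/ln(z₂/z₁) = ln(12.2/6.09)/ln(24.0/3.0) = 0.69479/2.07944 = 0.3341
Extrapolate from 24.0 m to 258.0 m: V₃ = 12.2 × (258.0/24.0)^0.3341 = 12.2 × 2.2111 = 26.9759 m/s

27.0 m/s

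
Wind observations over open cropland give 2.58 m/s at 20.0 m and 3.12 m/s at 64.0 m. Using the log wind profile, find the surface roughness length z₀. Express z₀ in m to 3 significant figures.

Log law: V(z) ∝ ln(z/z₀). With r = V₁/V₂ = 2.58/3.12 = 0.82692,
r · ln(z₂/z₀) = ln(z₁/z₀) ⇒ ln z₀ = (ln z₁ − r·ln z₂)/(1 − r)
ln z₀ = (2.99573 − 0.82692×4.15888) / 0.17308 = -2.5615
z₀ = exp(-2.5615) = 0.07719 m

z₀ ≈ 0.0772 m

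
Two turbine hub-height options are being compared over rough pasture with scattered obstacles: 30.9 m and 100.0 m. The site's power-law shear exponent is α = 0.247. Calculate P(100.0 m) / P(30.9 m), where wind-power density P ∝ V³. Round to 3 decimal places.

2.387

Speed ratio: V_B/V_A = (z_B/z_A)^α = (100.0/30.9)^0.247 = (3.2362)^0.247 = 1.33653
Power-density ratio: P_B/P_A = (V_B/V_A)³ = (1.33653)³ = 2.38749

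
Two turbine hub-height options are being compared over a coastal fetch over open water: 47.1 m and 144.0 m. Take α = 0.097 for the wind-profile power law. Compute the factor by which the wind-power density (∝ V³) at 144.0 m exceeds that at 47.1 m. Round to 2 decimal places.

1.38

Speed ratio: V_B/V_A = (z_B/z_A)^α = (144.0/47.1)^0.097 = (3.0573)^0.097 = 1.11450
Power-density ratio: P_B/P_A = (V_B/V_A)³ = (1.11450)³ = 1.38431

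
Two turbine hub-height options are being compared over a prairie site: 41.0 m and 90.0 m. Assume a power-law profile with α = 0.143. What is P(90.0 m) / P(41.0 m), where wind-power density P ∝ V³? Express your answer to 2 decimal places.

Speed ratio: V_B/V_A = (z_B/z_A)^α = (90.0/41.0)^0.143 = (2.1951)^0.143 = 1.11900
Power-density ratio: P_B/P_A = (V_B/V_A)³ = (1.11900)³ = 1.40115

1.40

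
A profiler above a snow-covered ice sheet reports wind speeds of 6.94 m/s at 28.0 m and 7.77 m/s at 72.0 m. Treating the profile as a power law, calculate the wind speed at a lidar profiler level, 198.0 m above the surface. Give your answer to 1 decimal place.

First find α: α = ln(V₂/V₁)/ln(z₂/z₁) = ln(7.77/6.94)/ln(72.0/28.0) = 0.11297/0.94446 = 0.1196
Extrapolate from 72.0 m to 198.0 m: V₃ = 7.77 × (198.0/72.0)^0.1196 = 7.77 × 1.1286 = 8.7694 m/s

8.8 m/s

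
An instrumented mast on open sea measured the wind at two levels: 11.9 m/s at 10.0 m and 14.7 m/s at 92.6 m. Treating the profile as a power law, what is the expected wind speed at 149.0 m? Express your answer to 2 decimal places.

15.38 m/s

First find α: α = ln(V₂/V₁)/ln(z₂/z₁) = ln(14.7/11.9)/ln(92.6/10.0) = 0.21131/2.22570 = 0.0949
Extrapolate from 92.6 m to 149.0 m: V₃ = 14.7 × (149.0/92.6)^0.0949 = 14.7 × 1.0462 = 15.3791 m/s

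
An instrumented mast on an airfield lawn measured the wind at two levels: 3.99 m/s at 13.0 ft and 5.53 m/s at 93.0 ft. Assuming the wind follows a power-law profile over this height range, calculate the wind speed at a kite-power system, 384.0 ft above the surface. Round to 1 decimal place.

7.0 m/s

First find α: α = ln(V₂/V₁)/ln(z₂/z₁) = ln(5.53/3.99)/ln(93.0/13.0) = 0.32640/1.96765 = 0.1659
Extrapolate from 93.0 ft to 384.0 ft: V₃ = 5.53 × (384.0/93.0)^0.1659 = 5.53 × 1.2652 = 6.9965 m/s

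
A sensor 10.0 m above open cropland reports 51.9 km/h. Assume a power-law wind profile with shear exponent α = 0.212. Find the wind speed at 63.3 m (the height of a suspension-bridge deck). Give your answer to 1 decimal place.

76.7 km/h

Power-law profile: V₂ = V₁ · (z₂/z₁)^α
V₂ = 51.9 × (63.3/10.0)^0.212 = 51.9 × (6.3300)^0.212
    = 51.9 × 1.4788 = 76.7476 km/h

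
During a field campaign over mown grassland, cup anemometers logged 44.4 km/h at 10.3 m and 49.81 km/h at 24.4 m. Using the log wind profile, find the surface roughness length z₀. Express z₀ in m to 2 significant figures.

z₀ ≈ 0.0087 m

Log law: V(z) ∝ ln(z/z₀). With r = V₁/V₂ = 44.4/49.81 = 0.89139,
r · ln(z₂/z₀) = ln(z₁/z₀) ⇒ ln z₀ = (ln z₁ − r·ln z₂)/(1 − r)
ln z₀ = (2.33214 − 0.89139×3.19458) / 0.10861 = -4.7459
z₀ = exp(-4.7459) = 0.008687 m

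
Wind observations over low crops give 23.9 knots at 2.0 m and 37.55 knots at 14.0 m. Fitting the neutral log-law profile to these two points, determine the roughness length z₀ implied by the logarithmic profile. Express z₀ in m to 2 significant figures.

z₀ ≈ 0.066 m

Log law: V(z) ∝ ln(z/z₀). With r = V₁/V₂ = 23.9/37.55 = 0.63648,
r · ln(z₂/z₀) = ln(z₁/z₀) ⇒ ln z₀ = (ln z₁ − r·ln z₂)/(1 − r)
ln z₀ = (0.69315 − 0.63648×2.63906) / 0.36352 = -2.7140
z₀ = exp(-2.7140) = 0.06627 m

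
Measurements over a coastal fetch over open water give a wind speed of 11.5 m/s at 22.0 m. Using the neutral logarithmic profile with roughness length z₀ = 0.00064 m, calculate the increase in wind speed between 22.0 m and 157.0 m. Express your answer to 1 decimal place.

Log law: V₂ = V₁ · ln(z₂/z₀)/ln(z₁/z₀) = 11.5 × 12.4103/10.4451 = 13.6637 m/s
ΔV = 13.6637 − 11.5 = 2.1637 m/s

2.2 m/s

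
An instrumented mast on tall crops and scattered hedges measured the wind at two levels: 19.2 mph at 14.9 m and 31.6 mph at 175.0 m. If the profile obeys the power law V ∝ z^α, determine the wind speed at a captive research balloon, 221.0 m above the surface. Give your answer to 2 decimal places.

First find α: α = ln(V₂/V₁)/ln(z₂/z₁) = ln(31.6/19.2)/ln(175.0/14.9) = 0.49825/2.46342 = 0.2023
Extrapolate from 175.0 m to 221.0 m: V₃ = 31.6 × (221.0/175.0)^0.2023 = 31.6 × 1.0483 = 33.1274 mph

33.13 mph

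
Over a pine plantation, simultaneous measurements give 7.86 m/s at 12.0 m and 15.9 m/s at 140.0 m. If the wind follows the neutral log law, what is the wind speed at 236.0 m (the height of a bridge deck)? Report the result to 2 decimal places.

Log law: V ∝ ln(z/z₀). From the pair, with r = V₁/V₂ = 0.49434,
ln z₀ = (ln z₁ − r·ln z₂)/(1 − r) = (2.4849 − 0.49434×4.9416)/0.50566 = 0.0832 → z₀ = 1.087 m
V₃ = V₁ · ln(z₃/z₀)/ln(z₁/z₀) = 7.86 × 5.3807/2.4017 = 17.6089 m/s

17.61 m/s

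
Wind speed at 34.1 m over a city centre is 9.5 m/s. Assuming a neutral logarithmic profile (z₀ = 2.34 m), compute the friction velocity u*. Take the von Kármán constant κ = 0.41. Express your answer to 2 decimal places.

u* ≈ 1.45 m/s

Log law: V(z) = (u*/κ) · ln(z/z₀) ⇒ u* = κ · V / ln(z/z₀)
u* = 0.41 × 9.5 / ln(34.1/2.34) = 0.41 × 9.5 / 2.6791
   = 3.8950 / 2.6791 = 1.4538 m/s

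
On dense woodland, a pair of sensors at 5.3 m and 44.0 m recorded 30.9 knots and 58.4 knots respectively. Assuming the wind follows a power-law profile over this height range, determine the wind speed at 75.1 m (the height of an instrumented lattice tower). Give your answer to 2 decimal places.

First find α: α = ln(V₂/V₁)/ln(z₂/z₁) = ln(58.4/30.9)/ln(44.0/5.3) = 0.63656/2.11648 = 0.3008
Extrapolate from 44.0 m to 75.1 m: V₃ = 58.4 × (75.1/44.0)^0.3008 = 58.4 × 1.1744 = 68.5877 knots

68.59 knots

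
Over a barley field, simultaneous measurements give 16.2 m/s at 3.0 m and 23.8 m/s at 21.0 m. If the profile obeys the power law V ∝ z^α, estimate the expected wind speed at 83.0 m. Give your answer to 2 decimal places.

First find α: α = ln(V₂/V₁)/ln(z₂/z₁) = ln(23.8/16.2)/ln(21.0/3.0) = 0.38467/1.94591 = 0.1977
Extrapolate from 21.0 m to 83.0 m: V₃ = 23.8 × (83.0/21.0)^0.1977 = 23.8 × 1.3122 = 31.2296 m/s

31.23 m/s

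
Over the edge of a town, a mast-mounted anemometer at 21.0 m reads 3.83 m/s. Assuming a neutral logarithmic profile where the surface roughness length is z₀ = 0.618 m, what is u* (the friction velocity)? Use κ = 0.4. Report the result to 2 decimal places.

Log law: V(z) = (u*/κ) · ln(z/z₀) ⇒ u* = κ · V / ln(z/z₀)
u* = 0.4 × 3.83 / ln(21.0/0.618) = 0.4 × 3.83 / 3.5258
   = 1.5320 / 3.5258 = 0.4345 m/s

u* ≈ 0.43 m/s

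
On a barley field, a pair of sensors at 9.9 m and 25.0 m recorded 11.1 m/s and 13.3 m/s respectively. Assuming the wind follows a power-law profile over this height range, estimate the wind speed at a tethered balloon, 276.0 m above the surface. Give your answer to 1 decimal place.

21.3 m/s

First find α: α = ln(V₂/V₁)/ln(z₂/z₁) = ln(13.3/11.1)/ln(25.0/9.9) = 0.18082/0.92634 = 0.1952
Extrapolate from 25.0 m to 276.0 m: V₃ = 13.3 × (276.0/25.0)^0.1952 = 13.3 × 1.5980 = 21.2538 m/s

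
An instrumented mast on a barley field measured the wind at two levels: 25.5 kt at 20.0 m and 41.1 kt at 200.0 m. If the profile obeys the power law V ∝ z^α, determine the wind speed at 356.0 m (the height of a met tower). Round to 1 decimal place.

First find α: α = ln(V₂/V₁)/ln(z₂/z₁) = ln(41.1/25.5)/ln(200.0/20.0) = 0.47733/2.30259 = 0.2073
Extrapolate from 200.0 m to 356.0 m: V₃ = 41.1 × (356.0/200.0)^0.2073 = 41.1 × 1.1270 = 46.3185 kt

46.3 kt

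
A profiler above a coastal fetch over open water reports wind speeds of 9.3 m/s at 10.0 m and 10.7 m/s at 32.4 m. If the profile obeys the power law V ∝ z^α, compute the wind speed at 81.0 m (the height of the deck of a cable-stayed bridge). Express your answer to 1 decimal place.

First find α: α = ln(V₂/V₁)/ln(z₂/z₁) = ln(10.7/9.3)/ln(32.4/10.0) = 0.14023/1.17557 = 0.1193
Extrapolate from 32.4 m to 81.0 m: V₃ = 10.7 × (81.0/32.4)^0.1193 = 10.7 × 1.1155 = 11.9358 m/s

11.9 m/s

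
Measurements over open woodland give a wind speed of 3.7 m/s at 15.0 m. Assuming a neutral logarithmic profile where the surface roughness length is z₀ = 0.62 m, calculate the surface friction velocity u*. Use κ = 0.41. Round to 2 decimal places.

Log law: V(z) = (u*/κ) · ln(z/z₀) ⇒ u* = κ · V / ln(z/z₀)
u* = 0.41 × 3.7 / ln(15.0/0.62) = 0.41 × 3.7 / 3.1861
   = 1.5170 / 3.1861 = 0.4761 m/s

u* ≈ 0.48 m/s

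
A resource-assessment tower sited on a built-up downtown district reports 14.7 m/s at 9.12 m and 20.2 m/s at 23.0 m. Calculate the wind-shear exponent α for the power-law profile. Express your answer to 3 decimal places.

Power law: V₂/V₁ = (z₂/z₁)^α ⇒ α = ln(V₂/V₁) / ln(z₂/z₁)
α = ln(20.2/14.7) / ln(23.0/9.12) = ln(1.3741) / ln(2.5219)
  = 0.31784 / 0.92502 = 0.34360

α ≈ 0.344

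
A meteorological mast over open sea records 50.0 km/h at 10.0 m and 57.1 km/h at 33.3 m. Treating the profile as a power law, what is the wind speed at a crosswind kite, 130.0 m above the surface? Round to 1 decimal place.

First find α: α = ln(V₂/V₁)/ln(z₂/z₁) = ln(57.1/50.0)/ln(33.3/10.0) = 0.13278/1.20297 = 0.1104
Extrapolate from 33.3 m to 130.0 m: V₃ = 57.1 × (130.0/33.3)^0.1104 = 57.1 × 1.1622 = 66.3627 km/h

66.4 km/h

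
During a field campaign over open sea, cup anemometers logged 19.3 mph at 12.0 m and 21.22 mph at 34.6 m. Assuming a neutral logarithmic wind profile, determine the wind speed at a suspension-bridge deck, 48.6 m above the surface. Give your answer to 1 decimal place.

Log law: V ∝ ln(z/z₀). From the pair, with r = V₁/V₂ = 0.90952,
ln z₀ = (ln z₁ − r·ln z₂)/(1 − r) = (2.4849 − 0.90952×3.5439)/0.09048 = -8.1597 → z₀ = 0.0002859 m
V₃ = V₁ · ln(z₃/z₀)/ln(z₁/z₀) = 19.3 × 12.0433/10.6446 = 21.8360 mph

21.8 mph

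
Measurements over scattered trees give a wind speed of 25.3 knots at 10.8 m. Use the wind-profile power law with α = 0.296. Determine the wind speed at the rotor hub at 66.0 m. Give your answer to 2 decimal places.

Power-law profile: V₂ = V₁ · (z₂/z₁)^α
V₂ = 25.3 × (66.0/10.8)^0.296 = 25.3 × (6.1111)^0.296
    = 25.3 × 1.7088 = 43.2327 knots

43.23 knots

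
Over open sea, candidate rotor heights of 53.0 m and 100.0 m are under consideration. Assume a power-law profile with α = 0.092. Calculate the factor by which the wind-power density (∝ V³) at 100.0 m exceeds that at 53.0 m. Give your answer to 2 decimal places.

Speed ratio: V_B/V_A = (z_B/z_A)^α = (100.0/53.0)^0.092 = (1.8868)^0.092 = 1.06015
Power-density ratio: P_B/P_A = (V_B/V_A)³ = (1.06015)³ = 1.19152

1.19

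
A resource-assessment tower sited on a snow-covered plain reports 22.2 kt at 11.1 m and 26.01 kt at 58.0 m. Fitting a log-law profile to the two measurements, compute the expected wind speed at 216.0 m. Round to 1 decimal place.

29.0 kt

Log law: V ∝ ln(z/z₀). From the pair, with r = V₁/V₂ = 0.85352,
ln z₀ = (ln z₁ − r·ln z₂)/(1 − r) = (2.4069 − 0.85352×4.0604)/0.14648 = -7.2276 → z₀ = 0.0007263 m
V₃ = V₁ · ln(z₃/z₀)/ln(z₁/z₀) = 22.2 × 12.6029/9.6346 = 29.0397 kt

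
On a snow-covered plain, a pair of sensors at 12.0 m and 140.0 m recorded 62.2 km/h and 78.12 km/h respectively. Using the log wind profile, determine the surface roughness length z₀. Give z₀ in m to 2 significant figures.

z₀ ≈ 0.00081 m

Log law: V(z) ∝ ln(z/z₀). With r = V₁/V₂ = 62.2/78.12 = 0.79621,
r · ln(z₂/z₀) = ln(z₁/z₀) ⇒ ln z₀ = (ln z₁ − r·ln z₂)/(1 − r)
ln z₀ = (2.48491 − 0.79621×4.94164) / 0.20379 = -7.1136
z₀ = exp(-7.1136) = 0.0008139 m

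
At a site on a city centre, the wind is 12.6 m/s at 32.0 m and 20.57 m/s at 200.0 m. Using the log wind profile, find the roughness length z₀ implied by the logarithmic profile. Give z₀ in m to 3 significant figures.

z₀ ≈ 1.77 m

Log law: V(z) ∝ ln(z/z₀). With r = V₁/V₂ = 12.6/20.57 = 0.61254,
r · ln(z₂/z₀) = ln(z₁/z₀) ⇒ ln z₀ = (ln z₁ − r·ln z₂)/(1 − r)
ln z₀ = (3.46574 − 0.61254×5.29832) / 0.38746 = 0.5686
z₀ = exp(0.5686) = 1.766 m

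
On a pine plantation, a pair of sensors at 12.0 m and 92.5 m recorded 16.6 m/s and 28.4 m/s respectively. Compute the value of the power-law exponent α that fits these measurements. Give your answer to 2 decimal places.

Power law: V₂/V₁ = (z₂/z₁)^α ⇒ α = ln(V₂/V₁) / ln(z₂/z₁)
α = ln(28.4/16.6) / ln(92.5/12.0) = ln(1.7108) / ln(7.7083)
  = 0.53699 / 2.04230 = 0.26293

α ≈ 0.26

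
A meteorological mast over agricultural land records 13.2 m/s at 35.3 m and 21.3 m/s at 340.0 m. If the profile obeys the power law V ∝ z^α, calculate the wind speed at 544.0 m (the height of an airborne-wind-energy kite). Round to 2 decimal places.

First find α: α = ln(V₂/V₁)/ln(z₂/z₁) = ln(21.3/13.2)/ln(340.0/35.3) = 0.47849/2.26506 = 0.2112
Extrapolate from 340.0 m to 544.0 m: V₃ = 21.3 × (544.0/340.0)^0.2112 = 21.3 × 1.1044 = 23.5234 m/s

23.52 m/s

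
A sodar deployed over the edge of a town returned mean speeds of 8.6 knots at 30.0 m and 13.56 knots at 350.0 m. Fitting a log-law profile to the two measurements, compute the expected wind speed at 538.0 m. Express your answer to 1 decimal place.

14.4 knots

Log law: V ∝ ln(z/z₀). From the pair, with r = V₁/V₂ = 0.63422,
ln z₀ = (ln z₁ − r·ln z₂)/(1 − r) = (3.4012 − 0.63422×5.8579)/0.36578 = -0.8585 → z₀ = 0.4238 m
V₃ = V₁ · ln(z₃/z₀)/ln(z₁/z₀) = 8.6 × 7.1463/4.2597 = 14.4280 knots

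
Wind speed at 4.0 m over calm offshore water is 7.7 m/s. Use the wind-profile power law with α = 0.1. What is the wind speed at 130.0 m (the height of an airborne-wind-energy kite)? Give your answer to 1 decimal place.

10.9 m/s

Power-law profile: V₂ = V₁ · (z₂/z₁)^α
V₂ = 7.7 × (130.0/4.0)^0.1 = 7.7 × (32.5000)^0.1
    = 7.7 × 1.4164 = 10.9063 m/s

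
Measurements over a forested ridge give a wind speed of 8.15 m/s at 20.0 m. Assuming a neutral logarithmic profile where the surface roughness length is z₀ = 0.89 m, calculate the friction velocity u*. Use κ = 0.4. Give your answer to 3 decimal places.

Log law: V(z) = (u*/κ) · ln(z/z₀) ⇒ u* = κ · V / ln(z/z₀)
u* = 0.4 × 8.15 / ln(20.0/0.89) = 0.4 × 8.15 / 3.1123
   = 3.2600 / 3.1123 = 1.0475 m/s

u* ≈ 1.047 m/s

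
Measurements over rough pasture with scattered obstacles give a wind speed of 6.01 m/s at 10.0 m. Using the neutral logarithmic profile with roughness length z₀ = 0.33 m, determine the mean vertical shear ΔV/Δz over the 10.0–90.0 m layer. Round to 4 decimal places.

Log law: V₂ = V₁ · ln(z₂/z₀)/ln(z₁/z₀) = 6.01 × 5.6085/3.4112 = 9.8811 m/s
ΔV/Δz = (9.8811 − 6.01)/(90.0 − 10.0) = 3.8711/80.0000 = 0.04839 m/s/m

0.0484 m/s/m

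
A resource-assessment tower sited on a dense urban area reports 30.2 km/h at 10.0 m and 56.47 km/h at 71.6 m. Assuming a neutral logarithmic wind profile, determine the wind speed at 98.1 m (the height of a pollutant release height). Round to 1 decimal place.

60.7 km/h

Log law: V ∝ ln(z/z₀). From the pair, with r = V₁/V₂ = 0.53480,
ln z₀ = (ln z₁ − r·ln z₂)/(1 − r) = (2.3026 − 0.53480×4.2711)/0.46520 = 0.0396 → z₀ = 1.040 m
V₃ = V₁ · ln(z₃/z₀)/ln(z₁/z₀) = 30.2 × 4.5464/2.2630 = 60.6723 km/h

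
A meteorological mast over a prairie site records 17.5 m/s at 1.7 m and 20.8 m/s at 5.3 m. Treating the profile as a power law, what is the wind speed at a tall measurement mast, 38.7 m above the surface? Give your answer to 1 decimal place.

First find α: α = ln(V₂/V₁)/ln(z₂/z₁) = ln(20.8/17.5)/ln(5.3/1.7) = 0.17275/1.13708 = 0.1519
Extrapolate from 5.3 m to 38.7 m: V₃ = 20.8 × (38.7/5.3)^0.1519 = 20.8 × 1.3526 = 28.1347 m/s

28.1 m/s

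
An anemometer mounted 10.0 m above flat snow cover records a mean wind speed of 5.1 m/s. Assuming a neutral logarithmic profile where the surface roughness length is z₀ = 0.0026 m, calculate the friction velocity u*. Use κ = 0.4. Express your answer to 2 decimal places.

u* ≈ 0.25 m/s

Log law: V(z) = (u*/κ) · ln(z/z₀) ⇒ u* = κ · V / ln(z/z₀)
u* = 0.4 × 5.1 / ln(10.0/0.0026) = 0.4 × 5.1 / 8.2548
   = 2.0400 / 8.2548 = 0.2471 m/s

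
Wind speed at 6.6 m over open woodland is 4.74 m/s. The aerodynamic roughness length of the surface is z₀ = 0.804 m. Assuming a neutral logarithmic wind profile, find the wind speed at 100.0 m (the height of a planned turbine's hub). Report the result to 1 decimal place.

Log law: V(z) ∝ ln(z/z₀), so V₂/V₁ = ln(z₂/z₀) / ln(z₁/z₀).
ln(100.0/0.804) = 4.8233, ln(6.6/0.804) = 2.1052
V₂ = 4.74 × 4.8233/2.1052 = 4.74 × 2.2911 = 10.8599 m/s

10.9 m/s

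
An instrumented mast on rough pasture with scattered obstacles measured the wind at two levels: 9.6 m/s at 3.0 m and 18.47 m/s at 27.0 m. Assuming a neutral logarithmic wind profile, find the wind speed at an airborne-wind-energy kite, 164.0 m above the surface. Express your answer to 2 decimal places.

Log law: V ∝ ln(z/z₀). From the pair, with r = V₁/V₂ = 0.51976,
ln z₀ = (ln z₁ − r·ln z₂)/(1 − r) = (1.0986 − 0.51976×3.2958)/0.48024 = -1.2794 → z₀ = 0.2782 m
V₃ = V₁ · ln(z₃/z₀)/ln(z₁/z₀) = 9.6 × 6.3793/2.3781 = 25.7527 m/s

25.75 m/s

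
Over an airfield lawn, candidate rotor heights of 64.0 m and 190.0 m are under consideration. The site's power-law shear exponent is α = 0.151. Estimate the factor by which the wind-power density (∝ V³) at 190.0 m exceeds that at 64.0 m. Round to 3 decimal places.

1.637

Speed ratio: V_B/V_A = (z_B/z_A)^α = (190.0/64.0)^0.151 = (2.9688)^0.151 = 1.17858
Power-density ratio: P_B/P_A = (V_B/V_A)³ = (1.17858)³ = 1.63710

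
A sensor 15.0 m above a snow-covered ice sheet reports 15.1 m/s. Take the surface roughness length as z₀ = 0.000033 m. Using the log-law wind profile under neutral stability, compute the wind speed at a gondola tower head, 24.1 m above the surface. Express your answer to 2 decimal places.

Log law: V(z) ∝ ln(z/z₀), so V₂/V₁ = ln(z₂/z₀) / ln(z₁/z₀).
ln(24.1/0.000033) = 13.5012, ln(15.0/0.000033) = 13.0271
V₂ = 15.1 × 13.5012/13.0271 = 15.1 × 1.0364 = 15.6496 m/s

15.65 m/s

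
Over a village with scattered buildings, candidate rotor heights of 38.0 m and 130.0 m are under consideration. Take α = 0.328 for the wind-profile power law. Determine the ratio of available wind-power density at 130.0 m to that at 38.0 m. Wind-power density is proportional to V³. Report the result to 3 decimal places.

Speed ratio: V_B/V_A = (z_B/z_A)^α = (130.0/38.0)^0.328 = (3.4211)^0.328 = 1.49694
Power-density ratio: P_B/P_A = (V_B/V_A)³ = (1.49694)³ = 3.35439

3.354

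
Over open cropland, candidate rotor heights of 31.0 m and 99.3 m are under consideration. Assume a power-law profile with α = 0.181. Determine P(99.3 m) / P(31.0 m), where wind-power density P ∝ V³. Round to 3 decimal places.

Speed ratio: V_B/V_A = (z_B/z_A)^α = (99.3/31.0)^0.181 = (3.2032)^0.181 = 1.23456
Power-density ratio: P_B/P_A = (V_B/V_A)³ = (1.23456)³ = 1.88163

1.882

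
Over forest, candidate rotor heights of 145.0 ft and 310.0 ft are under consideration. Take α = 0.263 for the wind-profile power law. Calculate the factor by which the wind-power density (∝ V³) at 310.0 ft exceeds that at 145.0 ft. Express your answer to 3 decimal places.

Speed ratio: V_B/V_A = (z_B/z_A)^α = (310.0/145.0)^0.263 = (2.1379)^0.263 = 1.22120
Power-density ratio: P_B/P_A = (V_B/V_A)³ = (1.22120)³ = 1.82123

1.821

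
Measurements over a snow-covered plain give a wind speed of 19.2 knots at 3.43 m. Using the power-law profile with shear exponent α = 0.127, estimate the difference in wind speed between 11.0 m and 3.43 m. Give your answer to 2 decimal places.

Power law: V₂ = V₁ · (z₂/z₁)^α = 19.2 × (3.2070)^0.127 = 22.2626 knots
ΔV = 22.2626 − 19.2 = 3.0626 knots

3.06 knots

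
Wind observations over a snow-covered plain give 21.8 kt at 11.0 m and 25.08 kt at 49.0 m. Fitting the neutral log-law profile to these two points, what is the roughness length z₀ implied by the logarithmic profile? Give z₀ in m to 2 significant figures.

z₀ ≈ 0.00054 m

Log law: V(z) ∝ ln(z/z₀). With r = V₁/V₂ = 21.8/25.08 = 0.86922,
r · ln(z₂/z₀) = ln(z₁/z₀) ⇒ ln z₀ = (ln z₁ − r·ln z₂)/(1 − r)
ln z₀ = (2.39790 − 0.86922×3.89182) / 0.13078 = -7.5312
z₀ = exp(-7.5312) = 0.0005361 m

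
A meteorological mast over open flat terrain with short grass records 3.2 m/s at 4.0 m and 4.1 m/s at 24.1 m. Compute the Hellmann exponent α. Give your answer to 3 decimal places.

Power law: V₂/V₁ = (z₂/z₁)^α ⇒ α = ln(V₂/V₁) / ln(z₂/z₁)
α = ln(4.1/3.2) / ln(24.1/4.0) = ln(1.2812) / ln(6.0250)
  = 0.24784 / 1.79592 = 0.13800

α ≈ 0.138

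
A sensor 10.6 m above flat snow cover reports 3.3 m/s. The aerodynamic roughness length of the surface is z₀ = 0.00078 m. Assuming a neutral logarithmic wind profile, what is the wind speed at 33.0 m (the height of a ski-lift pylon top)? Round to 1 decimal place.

3.7 m/s

Log law: V(z) ∝ ln(z/z₀), so V₂/V₁ = ln(z₂/z₀) / ln(z₁/z₀).
ln(33.0/0.00078) = 10.6527, ln(10.6/0.00078) = 9.5171
V₂ = 3.3 × 10.6527/9.5171 = 3.3 × 1.1193 = 3.6938 m/s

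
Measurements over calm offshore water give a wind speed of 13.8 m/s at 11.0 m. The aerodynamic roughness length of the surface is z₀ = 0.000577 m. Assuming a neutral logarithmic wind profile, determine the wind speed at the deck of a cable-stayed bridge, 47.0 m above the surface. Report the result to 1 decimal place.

15.8 m/s

Log law: V(z) ∝ ln(z/z₀), so V₂/V₁ = ln(z₂/z₀) / ln(z₁/z₀).
ln(47.0/0.000577) = 11.3078, ln(11.0/0.000577) = 9.8556
V₂ = 13.8 × 11.3078/9.8556 = 13.8 × 1.1474 = 15.8335 m/s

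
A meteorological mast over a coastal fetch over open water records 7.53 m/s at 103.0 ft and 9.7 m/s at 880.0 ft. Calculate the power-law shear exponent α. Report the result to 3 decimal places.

Power law: V₂/V₁ = (z₂/z₁)^α ⇒ α = ln(V₂/V₁) / ln(z₂/z₁)
α = ln(9.7/7.53) / ln(880.0/103.0) = ln(1.2882) / ln(8.5437)
  = 0.25323 / 2.14519 = 0.11805

α ≈ 0.118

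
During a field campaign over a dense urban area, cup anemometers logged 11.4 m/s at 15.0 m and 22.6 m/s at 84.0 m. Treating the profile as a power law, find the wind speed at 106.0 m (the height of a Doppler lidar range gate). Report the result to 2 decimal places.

First find α: α = ln(V₂/V₁)/ln(z₂/z₁) = ln(22.6/11.4)/ln(84.0/15.0) = 0.68434/1.72277 = 0.3972
Extrapolate from 84.0 m to 106.0 m: V₃ = 22.6 × (106.0/84.0)^0.3972 = 22.6 × 1.0968 = 24.7879 m/s

24.79 m/s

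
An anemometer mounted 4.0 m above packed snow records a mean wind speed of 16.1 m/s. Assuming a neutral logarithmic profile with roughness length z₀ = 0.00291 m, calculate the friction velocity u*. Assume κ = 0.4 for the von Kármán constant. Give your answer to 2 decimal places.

Log law: V(z) = (u*/κ) · ln(z/z₀) ⇒ u* = κ · V / ln(z/z₀)
u* = 0.4 × 16.1 / ln(4.0/0.00291) = 0.4 × 16.1 / 7.2259
   = 6.4400 / 7.2259 = 0.8912 m/s

u* ≈ 0.89 m/s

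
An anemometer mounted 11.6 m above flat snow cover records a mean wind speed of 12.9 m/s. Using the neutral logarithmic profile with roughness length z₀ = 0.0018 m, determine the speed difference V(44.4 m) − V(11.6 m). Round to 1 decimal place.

2.0 m/s

Log law: V₂ = V₁ · ln(z₂/z₀)/ln(z₁/z₀) = 12.9 × 10.1132/8.7710 = 14.8741 m/s
ΔV = 14.8741 − 12.9 = 1.9741 m/s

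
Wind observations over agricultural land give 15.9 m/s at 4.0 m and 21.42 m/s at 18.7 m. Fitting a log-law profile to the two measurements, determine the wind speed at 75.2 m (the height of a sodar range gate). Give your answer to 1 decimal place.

26.4 m/s

Log law: V ∝ ln(z/z₀). From the pair, with r = V₁/V₂ = 0.74230,
ln z₀ = (ln z₁ − r·ln z₂)/(1 − r) = (1.3863 − 0.74230×2.9285)/0.25770 = -3.0560 → z₀ = 0.04708 m
V₃ = V₁ · ln(z₃/z₀)/ln(z₁/z₀) = 15.9 × 7.3761/4.4423 = 26.4010 m/s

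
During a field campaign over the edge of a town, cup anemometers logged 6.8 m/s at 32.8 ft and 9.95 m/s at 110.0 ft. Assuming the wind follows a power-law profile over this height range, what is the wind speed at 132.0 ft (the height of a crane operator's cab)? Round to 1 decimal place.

10.5 m/s

First find α: α = ln(V₂/V₁)/ln(z₂/z₁) = ln(9.95/6.8)/ln(110.0/32.8) = 0.38065/1.21005 = 0.3146
Extrapolate from 110.0 ft to 132.0 ft: V₃ = 9.95 × (132.0/110.0)^0.3146 = 9.95 × 1.0590 = 10.5373 m/s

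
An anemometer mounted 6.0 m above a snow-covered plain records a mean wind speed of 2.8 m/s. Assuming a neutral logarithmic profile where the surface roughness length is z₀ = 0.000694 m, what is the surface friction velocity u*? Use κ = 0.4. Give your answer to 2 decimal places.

u* ≈ 0.12 m/s

Log law: V(z) = (u*/κ) · ln(z/z₀) ⇒ u* = κ · V / ln(z/z₀)
u* = 0.4 × 2.8 / ln(6.0/0.000694) = 0.4 × 2.8 / 9.0648
   = 1.1200 / 9.0648 = 0.1236 m/s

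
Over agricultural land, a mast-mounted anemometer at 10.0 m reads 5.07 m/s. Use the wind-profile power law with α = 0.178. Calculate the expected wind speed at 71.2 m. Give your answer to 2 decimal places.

Power-law profile: V₂ = V₁ · (z₂/z₁)^α
V₂ = 5.07 × (71.2/10.0)^0.178 = 5.07 × (7.1200)^0.178
    = 5.07 × 1.4182 = 7.1903 m/s

7.19 m/s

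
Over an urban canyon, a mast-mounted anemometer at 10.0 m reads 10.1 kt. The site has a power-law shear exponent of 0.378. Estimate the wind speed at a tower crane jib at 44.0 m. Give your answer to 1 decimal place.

Power-law profile: V₂ = V₁ · (z₂/z₁)^α
V₂ = 10.1 × (44.0/10.0)^0.378 = 10.1 × (4.4000)^0.378
    = 10.1 × 1.7508 = 17.6826 kt

17.7 kt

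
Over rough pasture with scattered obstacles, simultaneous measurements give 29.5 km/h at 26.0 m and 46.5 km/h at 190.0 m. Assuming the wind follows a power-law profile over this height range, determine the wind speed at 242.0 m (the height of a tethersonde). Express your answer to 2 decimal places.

First find α: α = ln(V₂/V₁)/ln(z₂/z₁) = ln(46.5/29.5)/ln(190.0/26.0) = 0.45506/1.98893 = 0.2288
Extrapolate from 190.0 m to 242.0 m: V₃ = 46.5 × (242.0/190.0)^0.2288 = 46.5 × 1.0569 = 49.1463 km/h

49.15 km/h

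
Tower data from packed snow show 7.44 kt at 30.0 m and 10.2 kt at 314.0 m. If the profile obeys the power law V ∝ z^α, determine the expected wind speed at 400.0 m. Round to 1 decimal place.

10.5 kt

First find α: α = ln(V₂/V₁)/ln(z₂/z₁) = ln(10.2/7.44)/ln(314.0/30.0) = 0.31552/2.34820 = 0.1344
Extrapolate from 314.0 m to 400.0 m: V₃ = 10.2 × (400.0/314.0)^0.1344 = 10.2 × 1.0331 = 10.5372 kt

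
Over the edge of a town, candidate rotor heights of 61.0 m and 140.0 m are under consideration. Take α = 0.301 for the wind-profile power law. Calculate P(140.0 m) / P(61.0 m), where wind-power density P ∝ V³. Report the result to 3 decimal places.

2.117

Speed ratio: V_B/V_A = (z_B/z_A)^α = (140.0/61.0)^0.301 = (2.2951)^0.301 = 1.28410
Power-density ratio: P_B/P_A = (V_B/V_A)³ = (1.28410)³ = 2.11739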